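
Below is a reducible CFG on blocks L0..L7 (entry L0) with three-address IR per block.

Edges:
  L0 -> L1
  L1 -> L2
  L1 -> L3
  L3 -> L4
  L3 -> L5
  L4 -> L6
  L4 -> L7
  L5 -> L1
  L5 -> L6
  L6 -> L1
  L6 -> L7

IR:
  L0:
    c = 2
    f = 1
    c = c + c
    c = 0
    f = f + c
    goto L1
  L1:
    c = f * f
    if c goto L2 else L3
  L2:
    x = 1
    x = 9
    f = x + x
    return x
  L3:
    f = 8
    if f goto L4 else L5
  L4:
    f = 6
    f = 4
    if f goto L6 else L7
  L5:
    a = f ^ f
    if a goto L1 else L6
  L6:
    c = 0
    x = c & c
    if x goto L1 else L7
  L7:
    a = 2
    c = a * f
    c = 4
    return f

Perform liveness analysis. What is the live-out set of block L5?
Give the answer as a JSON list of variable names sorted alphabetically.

Block summaries:
  L0: {c,f} / ∅
  L1: {c} / {f}
  L2: {f,x} / ∅
  L3: {f} / ∅
  L4: {f} / ∅
  L5: {a} / {f}
  L6: {c,x} / ∅
  L7: {a,c} / {f}

Backward fixpoint:
  L0: in=∅ out={f}
  L1: in={f} out=∅
  L2: in=∅ out=∅
  L3: in=∅ out={f}
  L4: in=∅ out={f}
  L5: in={f} out={f}
  L6: in={f} out={f}
  L7: in={f} out=∅

live-out(L5) = ["f"]

Answer: ["f"]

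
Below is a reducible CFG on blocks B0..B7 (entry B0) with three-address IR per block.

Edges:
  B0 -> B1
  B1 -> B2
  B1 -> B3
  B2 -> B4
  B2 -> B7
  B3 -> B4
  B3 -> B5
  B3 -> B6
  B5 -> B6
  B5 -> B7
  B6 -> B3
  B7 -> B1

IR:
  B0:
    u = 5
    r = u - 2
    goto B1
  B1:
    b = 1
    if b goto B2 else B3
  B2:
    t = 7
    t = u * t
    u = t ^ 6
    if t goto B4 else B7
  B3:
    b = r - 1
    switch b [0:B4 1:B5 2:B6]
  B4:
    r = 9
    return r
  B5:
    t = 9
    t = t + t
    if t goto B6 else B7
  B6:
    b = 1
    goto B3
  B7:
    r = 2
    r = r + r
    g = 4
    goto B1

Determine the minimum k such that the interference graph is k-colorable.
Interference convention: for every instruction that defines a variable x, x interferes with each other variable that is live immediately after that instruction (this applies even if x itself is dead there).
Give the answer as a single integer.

Answer: 3

Analysis:
Per-block:
  B0: def={r,u} ue=∅
  B1: def={b} ue=∅
  B2: def={t,u} ue={u}
  B3: def={b} ue={r}
  B4: def={r} ue=∅
  B5: def={t} ue=∅
  B6: def={b} ue=∅
  B7: def={g,r} ue=∅

Backward fixpoint:
  live B0: ∅→{r,u}
  live B1: {r,u}→{r,u}
  live B2: {u}→{u}
  live B3: {r,u}→{r,u}
  live B4: ∅→∅
  live B5: {r,u}→{r,u}
  live B6: {r,u}→{r,u}
  live B7: {u}→{r,u}

Interference:
  b↔{r,u}
  g↔{r,u}
  r↔{b,g,t,u}
  t↔{r,u}
  u↔{b,g,r,t}

Colouring:
  clique {b,r,u} ⇒ need ≥ 3
  3-colouring: R0={r}  R1={u}  R2={b,g,t}
  χ = 3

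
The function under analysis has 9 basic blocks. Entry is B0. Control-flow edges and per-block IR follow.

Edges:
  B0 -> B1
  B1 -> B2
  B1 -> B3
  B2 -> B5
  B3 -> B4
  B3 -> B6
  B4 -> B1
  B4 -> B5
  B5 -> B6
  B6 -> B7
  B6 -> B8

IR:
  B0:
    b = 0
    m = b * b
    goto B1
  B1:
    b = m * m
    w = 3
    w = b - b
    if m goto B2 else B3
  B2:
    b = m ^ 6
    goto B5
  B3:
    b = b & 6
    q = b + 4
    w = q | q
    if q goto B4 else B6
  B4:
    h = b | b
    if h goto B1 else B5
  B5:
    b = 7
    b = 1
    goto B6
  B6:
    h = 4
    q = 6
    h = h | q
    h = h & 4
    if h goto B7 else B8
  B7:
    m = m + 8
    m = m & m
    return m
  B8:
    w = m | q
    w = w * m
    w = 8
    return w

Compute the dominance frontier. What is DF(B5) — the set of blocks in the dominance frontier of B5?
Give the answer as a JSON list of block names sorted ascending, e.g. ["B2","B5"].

idom tree: B1←B0 B2←B1 B3←B1 B4←B3 B5←B1 B6←B1 B7←B6 B8←B6
Dom∩ at merges:
  B1: preds {B0,B4}: {B0} ∩ {B0,B1,B3,B4} = {B0}; idom=B0
  B5: preds {B2,B4}: {B0,B1,B2} ∩ {B0,B1,B3,B4} = {B0,B1}; idom=B1
  B6: preds {B3,B5}: {B0,B1,B3} ∩ {B0,B1,B5} = {B0,B1}; idom=B1

DF walk-up:
  join B1 pred B0: · stop@B0
  join B1 pred B4: B4→B3→B1 stop@B0
  join B5 pred B2: B2 stop@B1
  join B5 pred B4: B4→B3 stop@B1
  join B6 pred B3: B3 stop@B1
  join B6 pred B5: B5 stop@B1
  B0 → ∅
  B1 → {B1}
  B2 → {B5}
  B3 → {B1,B5,B6}
  B4 → {B1,B5}
  B5 → {B6}
  B6 → ∅
  B7 → ∅
  B8 → ∅

DF(B5) = ["B6"]

Answer: ["B6"]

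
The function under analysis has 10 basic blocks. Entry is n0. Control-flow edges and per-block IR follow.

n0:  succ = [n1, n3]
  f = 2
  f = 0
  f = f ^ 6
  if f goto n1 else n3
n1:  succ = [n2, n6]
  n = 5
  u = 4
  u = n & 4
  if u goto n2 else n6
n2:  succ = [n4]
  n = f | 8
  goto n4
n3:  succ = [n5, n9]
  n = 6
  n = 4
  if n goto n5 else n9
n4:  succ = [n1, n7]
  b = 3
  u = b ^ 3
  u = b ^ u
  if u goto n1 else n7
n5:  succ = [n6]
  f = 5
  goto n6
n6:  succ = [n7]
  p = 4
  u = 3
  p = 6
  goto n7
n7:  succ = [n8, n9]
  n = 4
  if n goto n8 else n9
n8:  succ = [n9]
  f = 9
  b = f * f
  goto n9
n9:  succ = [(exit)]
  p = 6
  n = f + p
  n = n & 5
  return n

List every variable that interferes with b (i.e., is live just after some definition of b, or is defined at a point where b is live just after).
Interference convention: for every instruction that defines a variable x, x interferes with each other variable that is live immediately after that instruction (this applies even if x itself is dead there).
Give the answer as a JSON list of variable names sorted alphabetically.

Answer: ["f", "u"]

Derivation:
Per-block:
  n0: {f} / ∅
  n1: {n,u} / ∅
  n2: {n} / {f}
  n3: {n} / ∅
  n4: {b,u} / ∅
  n5: {f} / ∅
  n6: {p,u} / ∅
  n7: {n} / ∅
  n8: {b,f} / ∅
  n9: {n,p} / {f}

Backward fixpoint:
  n0 li=∅ lo={f}
  n1 li={f} lo={f}
  n2 li={f} lo={f}
  n3 li={f} lo={f}
  n4 li={f} lo={f}
  n5 li=∅ lo={f}
  n6 li={f} lo={f}
  n7 li={f} lo={f}
  n8 li=∅ lo={f}
  n9 li={f} lo=∅

Interfere edges:
  b — {f,u}
  f — {b,n,p,u}
  n — {f,u}
  p — {f}
  u — {b,f,n}

N(b) = ["f", "u"]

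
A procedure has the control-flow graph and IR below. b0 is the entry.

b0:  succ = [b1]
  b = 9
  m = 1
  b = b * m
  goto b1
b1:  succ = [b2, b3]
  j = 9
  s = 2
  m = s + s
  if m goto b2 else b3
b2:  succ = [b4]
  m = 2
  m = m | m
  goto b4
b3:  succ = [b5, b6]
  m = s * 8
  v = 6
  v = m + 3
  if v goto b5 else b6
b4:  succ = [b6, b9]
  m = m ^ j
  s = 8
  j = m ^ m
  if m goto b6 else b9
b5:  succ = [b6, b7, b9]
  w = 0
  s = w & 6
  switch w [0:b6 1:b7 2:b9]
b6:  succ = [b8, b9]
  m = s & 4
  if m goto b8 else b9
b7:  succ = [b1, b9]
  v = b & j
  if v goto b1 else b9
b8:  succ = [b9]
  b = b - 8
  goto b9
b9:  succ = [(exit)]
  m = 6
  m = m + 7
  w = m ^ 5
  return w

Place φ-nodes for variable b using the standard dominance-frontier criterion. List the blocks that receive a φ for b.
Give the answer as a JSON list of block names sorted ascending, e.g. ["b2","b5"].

idom tree: b1←b0 b2←b1 b3←b1 b4←b2 b5←b3 b6←b1 b7←b5 b8←b6 b9←b1
Dom at joins:
  b1: preds {b0,b7}: {b0} ∩ {b0,b1,b3,b5,b7} = {b0}; idom=b0
  b6: preds {b3,b4,b5}: {b0,b1,b3} ∩ {b0,b1,b2,b4} ∩ {b0,b1,b3,b5} = {b0,b1}; idom=b1
  b9: preds {b4,b5,b6,b7,b8}: {b0,b1,b2,b4} ∩ {b0,b1,b3,b5} ∩ {b0,b1,b6} ∩ {b0,b1,b3,b5,b7} ∩ {b0,b1,b6,b8} = {b0,b1}; idom=b1

DF derivation:
  join b1 pred b0: · stop@b0
  join b1 pred b7: b7→b5→b3→b1 stop@b0
  join b6 pred b3: b3 stop@b1
  join b6 pred b4: b4→b2 stop@b1
  join b6 pred b5: b5→b3 stop@b1
  join b9 pred b4: b4→b2 stop@b1
  join b9 pred b5: b5→b3 stop@b1
  join b9 pred b6: b6 stop@b1
  join b9 pred b7: b7→b5→b3 stop@b1
  join b9 pred b8: b8→b6 stop@b1
  b0: DF=∅
  b1: DF={b1}
  b2: DF={b6,b9}
  b3: DF={b1,b6,b9}
  b4: DF={b6,b9}
  b5: DF={b1,b6,b9}
  b6: DF={b9}
  b7: DF={b1,b9}
  b8: DF={b9}
  b9: DF=∅

φ for b: defs {b0,b8}
  DF⁺ = {b9}

Answer: ["b9"]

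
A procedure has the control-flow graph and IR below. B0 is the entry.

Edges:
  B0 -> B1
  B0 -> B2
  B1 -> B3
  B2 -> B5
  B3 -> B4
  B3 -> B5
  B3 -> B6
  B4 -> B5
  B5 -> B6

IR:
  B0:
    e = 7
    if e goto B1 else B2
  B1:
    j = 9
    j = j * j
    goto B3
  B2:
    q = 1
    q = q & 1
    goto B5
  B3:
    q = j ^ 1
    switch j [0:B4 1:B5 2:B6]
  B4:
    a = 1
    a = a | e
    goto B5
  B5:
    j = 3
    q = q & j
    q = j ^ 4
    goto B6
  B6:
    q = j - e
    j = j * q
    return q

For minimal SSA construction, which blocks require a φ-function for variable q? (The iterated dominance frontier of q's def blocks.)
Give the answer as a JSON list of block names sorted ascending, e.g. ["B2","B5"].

idom tree: B1←B0 B2←B0 B3←B1 B4←B3 B5←B0 B6←B0
Dom∩ at merges:
  B5: preds {B2,B3,B4}: {B0,B2} ∩ {B0,B1,B3} ∩ {B0,B1,B3,B4} = {B0}; idom=B0
  B6: preds {B3,B5}: {B0,B1,B3} ∩ {B0,B5} = {B0}; idom=B0

DF derivation:
  join B5 pred B2: B2 stop@B0
  join B5 pred B3: B3→B1 stop@B0
  join B5 pred B4: B4→B3→B1 stop@B0
  join B6 pred B3: B3→B1 stop@B0
  join B6 pred B5: B5 stop@B0
  B0: DF=∅
  B1: DF={B5,B6}
  B2: DF={B5}
  B3: DF={B5,B6}
  B4: DF={B5}
  B5: DF={B6}
  B6: DF=∅

φ for q: defs {B2,B3,B5,B6}
  DF⁺ = {B5,B6}

Answer: ["B5", "B6"]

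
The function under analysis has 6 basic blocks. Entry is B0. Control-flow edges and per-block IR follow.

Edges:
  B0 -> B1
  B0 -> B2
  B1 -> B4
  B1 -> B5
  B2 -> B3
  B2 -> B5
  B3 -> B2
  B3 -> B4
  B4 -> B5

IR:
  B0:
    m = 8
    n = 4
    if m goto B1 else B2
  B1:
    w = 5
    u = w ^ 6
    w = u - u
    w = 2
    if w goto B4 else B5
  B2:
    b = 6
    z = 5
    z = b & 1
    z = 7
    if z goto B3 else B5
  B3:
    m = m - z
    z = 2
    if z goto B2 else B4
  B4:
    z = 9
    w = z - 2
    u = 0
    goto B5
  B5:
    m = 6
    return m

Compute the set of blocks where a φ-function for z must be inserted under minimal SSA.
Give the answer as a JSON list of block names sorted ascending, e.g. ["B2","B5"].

Answer: ["B2", "B4", "B5"]

Analysis:
idom tree: B1←B0 B2←B0 B3←B2 B4←B0 B5←B0
Join-block Dom:
  B2: preds {B0,B3}: {B0} ∩ {B0,B2,B3} = {B0}; idom=B0
  B4: preds {B1,B3}: {B0,B1} ∩ {B0,B2,B3} = {B0}; idom=B0
  B5: preds {B1,B2,B4}: {B0,B1} ∩ {B0,B2} ∩ {B0,B4} = {B0}; idom=B0

DF walk-up:
  B2←B0: walk · to B0
  B2←B3: walk B3→B2 to B0
  B4←B1: walk B1 to B0
  B4←B3: walk B3→B2 to B0
  B5←B1: walk B1 to B0
  B5←B2: walk B2 to B0
  B5←B4: walk B4 to B0
  B0 → ∅
  B1 → {B4,B5}
  B2 → {B2,B4,B5}
  B3 → {B2,B4}
  B4 → {B5}
  B5 → ∅

φ for z: defs {B2,B3,B4}
  DF⁺ = {B2,B4,B5}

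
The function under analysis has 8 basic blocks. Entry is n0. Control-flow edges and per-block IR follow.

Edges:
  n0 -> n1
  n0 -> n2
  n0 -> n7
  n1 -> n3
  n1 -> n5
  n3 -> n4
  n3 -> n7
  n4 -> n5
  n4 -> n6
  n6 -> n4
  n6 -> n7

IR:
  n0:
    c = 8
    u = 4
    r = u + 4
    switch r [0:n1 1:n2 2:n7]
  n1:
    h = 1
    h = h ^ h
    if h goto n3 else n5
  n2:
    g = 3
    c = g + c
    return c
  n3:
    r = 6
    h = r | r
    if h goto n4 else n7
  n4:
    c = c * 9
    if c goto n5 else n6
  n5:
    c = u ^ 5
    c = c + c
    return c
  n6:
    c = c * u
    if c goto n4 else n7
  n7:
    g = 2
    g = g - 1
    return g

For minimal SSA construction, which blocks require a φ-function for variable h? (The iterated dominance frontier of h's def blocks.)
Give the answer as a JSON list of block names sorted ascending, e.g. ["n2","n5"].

idom tree: n1←n0 n2←n0 n3←n1 n4←n3 n5←n1 n6←n4 n7←n0
Dom at joins:
  n4: preds {n3,n6}: {n0,n1,n3} ∩ {n0,n1,n3,n4,n6} = {n0,n1,n3}; idom=n3
  n5: preds {n1,n4}: {n0,n1} ∩ {n0,n1,n3,n4} = {n0,n1}; idom=n1
  n7: preds {n0,n3,n6}: {n0} ∩ {n0,n1,n3} ∩ {n0,n1,n3,n4,n6} = {n0}; idom=n0

DF derivation:
  join n4 pred n3: · stop@n3
  join n4 pred n6: n6→n4 stop@n3
  join n5 pred n1: · stop@n1
  join n5 pred n4: n4→n3 stop@n1
  join n7 pred n0: · stop@n0
  join n7 pred n3: n3→n1 stop@n0
  join n7 pred n6: n6→n4→n3→n1 stop@n0
  DF(n0)=∅
  DF(n1)={n7}
  DF(n2)=∅
  DF(n3)={n5,n7}
  DF(n4)={n4,n5,n7}
  DF(n5)=∅
  DF(n6)={n4,n7}
  DF(n7)=∅

φ for h: defs {n1,n3}
  DF⁺ = {n5,n7}

Answer: ["n5", "n7"]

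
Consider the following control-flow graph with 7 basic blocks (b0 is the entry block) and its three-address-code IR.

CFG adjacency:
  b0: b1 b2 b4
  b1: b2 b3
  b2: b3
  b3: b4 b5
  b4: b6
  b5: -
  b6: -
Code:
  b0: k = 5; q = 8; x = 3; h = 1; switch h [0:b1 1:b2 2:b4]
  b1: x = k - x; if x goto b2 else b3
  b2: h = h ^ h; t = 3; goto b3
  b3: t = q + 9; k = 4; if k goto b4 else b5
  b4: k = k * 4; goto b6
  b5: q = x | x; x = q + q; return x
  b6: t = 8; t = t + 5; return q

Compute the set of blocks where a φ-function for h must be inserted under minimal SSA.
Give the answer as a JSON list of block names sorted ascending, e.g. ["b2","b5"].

Answer: ["b3", "b4"]

Derivation:
idom tree: b1←b0 b2←b0 b3←b0 b4←b0 b5←b3 b6←b4
Dom at joins:
  b2: preds {b0,b1}: {b0} ∩ {b0,b1} = {b0}; idom=b0
  b3: preds {b1,b2}: {b0,b1} ∩ {b0,b2} = {b0}; idom=b0
  b4: preds {b0,b3}: {b0} ∩ {b0,b3} = {b0}; idom=b0

DF derivation:
  b2←b0: walk · to b0
  b2←b1: walk b1 to b0
  b3←b1: walk b1 to b0
  b3←b2: walk b2 to b0
  b4←b0: walk · to b0
  b4←b3: walk b3 to b0
  DF(b0)=∅
  DF(b1)={b2,b3}
  DF(b2)={b3}
  DF(b3)={b4}
  DF(b4)=∅
  DF(b5)=∅
  DF(b6)=∅

φ for h: defs {b0,b2}
  DF⁺ = {b3,b4}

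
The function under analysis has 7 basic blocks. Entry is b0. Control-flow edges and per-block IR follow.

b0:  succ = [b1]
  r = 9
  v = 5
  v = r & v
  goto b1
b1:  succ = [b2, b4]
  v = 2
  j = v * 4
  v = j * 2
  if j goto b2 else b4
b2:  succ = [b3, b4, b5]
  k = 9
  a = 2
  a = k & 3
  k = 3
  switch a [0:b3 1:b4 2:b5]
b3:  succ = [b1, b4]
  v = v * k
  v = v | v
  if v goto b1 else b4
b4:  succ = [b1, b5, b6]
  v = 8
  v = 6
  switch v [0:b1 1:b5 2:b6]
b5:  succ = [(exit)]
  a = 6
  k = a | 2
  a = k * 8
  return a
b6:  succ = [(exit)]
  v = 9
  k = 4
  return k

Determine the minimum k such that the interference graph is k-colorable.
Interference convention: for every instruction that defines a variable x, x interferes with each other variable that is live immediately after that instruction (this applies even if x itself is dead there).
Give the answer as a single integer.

Block summaries:
  b0: {r,v} / ∅
  b1: {j,v} / ∅
  b2: {a,k} / ∅
  b3: {v} / {k,v}
  b4: {v} / ∅
  b5: {a,k} / ∅
  b6: {k,v} / ∅

Live sets:
  live b0: ∅→∅
  live b1: ∅→{v}
  live b2: {v}→{k,v}
  live b3: {k,v}→∅
  live b4: ∅→∅
  live b5: ∅→∅
  live b6: ∅→∅

Conflict graph:
  a↔{k,v}
  j↔{v}
  k↔{a,v}
  r↔{v}
  v↔{a,j,k,r}

Registers:
  clique {a,k,v} ⇒ need ≥ 3
  3-colouring: r0={v}  r1={a,j,r}  r2={k}
  χ = 3

Answer: 3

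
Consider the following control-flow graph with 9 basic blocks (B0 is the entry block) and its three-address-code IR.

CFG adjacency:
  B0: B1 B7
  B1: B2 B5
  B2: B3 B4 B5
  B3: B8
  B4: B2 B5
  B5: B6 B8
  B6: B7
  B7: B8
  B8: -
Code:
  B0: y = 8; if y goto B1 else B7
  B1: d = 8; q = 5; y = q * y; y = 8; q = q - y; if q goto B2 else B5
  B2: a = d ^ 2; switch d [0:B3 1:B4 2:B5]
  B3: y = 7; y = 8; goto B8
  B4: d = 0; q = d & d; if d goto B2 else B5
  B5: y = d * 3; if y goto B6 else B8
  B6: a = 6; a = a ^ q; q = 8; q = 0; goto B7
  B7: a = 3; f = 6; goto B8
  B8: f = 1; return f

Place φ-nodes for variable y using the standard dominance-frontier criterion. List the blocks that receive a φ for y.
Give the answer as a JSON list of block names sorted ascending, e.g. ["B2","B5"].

idom tree: B1←B0 B2←B1 B3←B2 B4←B2 B5←B1 B6←B5 B7←B0 B8←B0
Dom∩ at merges:
  B2: preds {B1,B4}: {B0,B1} ∩ {B0,B1,B2,B4} = {B0,B1}; idom=B1
  B5: preds {B1,B2,B4}: {B0,B1} ∩ {B0,B1,B2} ∩ {B0,B1,B2,B4} = {B0,B1}; idom=B1
  B7: preds {B0,B6}: {B0} ∩ {B0,B1,B5,B6} = {B0}; idom=B0
  B8: preds {B3,B5,B7}: {B0,B1,B2,B3} ∩ {B0,B1,B5} ∩ {B0,B7} = {B0}; idom=B0

DF derivation:
  join B2 pred B1: · stop@B1
  join B2 pred B4: B4→B2 stop@B1
  join B5 pred B1: · stop@B1
  join B5 pred B2: B2 stop@B1
  join B5 pred B4: B4→B2 stop@B1
  join B7 pred B0: · stop@B0
  join B7 pred B6: B6→B5→B1 stop@B0
  join B8 pred B3: B3→B2→B1 stop@B0
  join B8 pred B5: B5→B1 stop@B0
  join B8 pred B7: B7 stop@B0
  B0 → ∅
  B1 → {B7,B8}
  B2 → {B2,B5,B8}
  B3 → {B8}
  B4 → {B2,B5}
  B5 → {B7,B8}
  B6 → {B7}
  B7 → {B8}
  B8 → ∅

φ for y: defs {B0,B1,B3,B5}
  DF⁺ = {B7,B8}

Answer: ["B7", "B8"]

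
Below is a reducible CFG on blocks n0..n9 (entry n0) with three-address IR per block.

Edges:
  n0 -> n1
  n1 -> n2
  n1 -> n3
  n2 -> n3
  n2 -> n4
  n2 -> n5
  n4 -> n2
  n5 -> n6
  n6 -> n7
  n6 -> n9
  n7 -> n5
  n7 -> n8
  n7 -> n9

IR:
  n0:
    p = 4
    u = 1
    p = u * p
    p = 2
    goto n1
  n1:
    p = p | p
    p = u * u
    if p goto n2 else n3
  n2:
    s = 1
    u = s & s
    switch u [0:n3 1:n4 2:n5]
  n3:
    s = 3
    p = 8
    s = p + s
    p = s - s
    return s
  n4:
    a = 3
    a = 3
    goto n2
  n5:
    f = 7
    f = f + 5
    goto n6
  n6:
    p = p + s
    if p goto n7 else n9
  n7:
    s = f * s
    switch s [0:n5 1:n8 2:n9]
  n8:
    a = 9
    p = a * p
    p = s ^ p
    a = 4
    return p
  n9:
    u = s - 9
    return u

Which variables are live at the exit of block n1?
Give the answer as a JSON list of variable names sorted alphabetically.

Block summaries:
  n0 def {p,u} use ∅
  n1 def {p} use {p,u}
  n2 def {s,u} use ∅
  n3 def {p,s} use ∅
  n4 def {a} use ∅
  n5 def {f} use ∅
  n6 def {p} use {p,s}
  n7 def {s} use {f,s}
  n8 def {a,p} use {p,s}
  n9 def {u} use {s}

Live sets:
  live n0: ∅→{p,u}
  live n1: {p,u}→{p}
  live n2: {p}→{p,s}
  live n3: ∅→∅
  live n4: {p}→{p}
  live n5: {p,s}→{f,p,s}
  live n6: {f,p,s}→{f,p,s}
  live n7: {f,p,s}→{p,s}
  live n8: {p,s}→∅
  live n9: {s}→∅

live-out(n1) = ["p"]

Answer: ["p"]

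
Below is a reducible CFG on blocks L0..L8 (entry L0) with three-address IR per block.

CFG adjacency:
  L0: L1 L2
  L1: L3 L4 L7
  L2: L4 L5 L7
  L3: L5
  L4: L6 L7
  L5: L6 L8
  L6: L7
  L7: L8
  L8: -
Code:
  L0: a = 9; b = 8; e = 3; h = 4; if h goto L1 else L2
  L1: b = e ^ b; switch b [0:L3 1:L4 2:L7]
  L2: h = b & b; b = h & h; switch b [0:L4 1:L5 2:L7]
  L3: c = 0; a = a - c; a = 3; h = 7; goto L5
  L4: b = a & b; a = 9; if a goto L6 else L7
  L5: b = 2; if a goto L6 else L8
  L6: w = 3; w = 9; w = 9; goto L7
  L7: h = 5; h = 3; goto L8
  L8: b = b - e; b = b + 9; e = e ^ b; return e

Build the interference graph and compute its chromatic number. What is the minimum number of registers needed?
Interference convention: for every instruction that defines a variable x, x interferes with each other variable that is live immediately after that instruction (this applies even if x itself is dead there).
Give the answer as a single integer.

Answer: 4

Analysis:
Per-block:
  L0: def={a,b,e,h} ue=∅
  L1: def={b} ue={b,e}
  L2: def={b,h} ue={b}
  L3: def={a,c,h} ue={a}
  L4: def={a,b} ue={a,b}
  L5: def={b} ue={a}
  L6: def={w} ue=∅
  L7: def={h} ue=∅
  L8: def={b,e} ue={b,e}

Liveness:
  L0 li=∅ lo={a,b,e}
  L1 li={a,b,e} lo={a,b,e}
  L2 li={a,b,e} lo={a,b,e}
  L3 li={a,e} lo={a,e}
  L4 li={a,b,e} lo={b,e}
  L5 li={a,e} lo={b,e}
  L6 li={b,e} lo={b,e}
  L7 li={b,e} lo={b,e}
  L8 li={b,e} lo=∅

Interference:
  a↔{b,c,e,h}
  b↔{a,e,h,w}
  c↔{a,e}
  e↔{a,b,c,h,w}
  h↔{a,b,e}
  w↔{b,e}

Chromatic number:
  clique {a,b,e,h} ⇒ need ≥ 4
  assign a→c1 b→c2 c→c2 e→c0 h→c3 w→c1 — no edge inside a register ⇒ χ ≤ 4
  χ = 4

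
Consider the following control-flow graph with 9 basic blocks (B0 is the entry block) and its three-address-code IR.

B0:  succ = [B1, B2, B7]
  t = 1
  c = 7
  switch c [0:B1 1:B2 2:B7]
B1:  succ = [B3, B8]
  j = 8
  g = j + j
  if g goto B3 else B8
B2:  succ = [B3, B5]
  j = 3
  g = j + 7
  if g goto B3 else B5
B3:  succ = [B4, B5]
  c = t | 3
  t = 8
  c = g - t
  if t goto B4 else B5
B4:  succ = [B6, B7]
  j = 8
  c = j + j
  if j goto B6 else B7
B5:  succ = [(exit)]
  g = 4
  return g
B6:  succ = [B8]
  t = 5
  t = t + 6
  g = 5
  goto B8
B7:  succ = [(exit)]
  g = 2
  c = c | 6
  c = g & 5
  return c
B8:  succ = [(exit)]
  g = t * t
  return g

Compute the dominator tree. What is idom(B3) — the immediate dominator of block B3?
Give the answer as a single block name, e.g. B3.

Answer: B0

Analysis:
idom tree: B1←B0 B2←B0 B3←B0 B4←B3 B5←B0 B6←B4 B7←B0 B8←B0
Join-block Dom:
  B3: preds {B1,B2}: {B0,B1} ∩ {B0,B2} = {B0}; idom=B0
  B5: preds {B2,B3}: {B0,B2} ∩ {B0,B3} = {B0}; idom=B0
  B7: preds {B0,B4}: {B0} ∩ {B0,B3,B4} = {B0}; idom=B0
  B8: preds {B1,B6}: {B0,B1} ∩ {B0,B3,B4,B6} = {B0}; idom=B0

idom(B3) = B0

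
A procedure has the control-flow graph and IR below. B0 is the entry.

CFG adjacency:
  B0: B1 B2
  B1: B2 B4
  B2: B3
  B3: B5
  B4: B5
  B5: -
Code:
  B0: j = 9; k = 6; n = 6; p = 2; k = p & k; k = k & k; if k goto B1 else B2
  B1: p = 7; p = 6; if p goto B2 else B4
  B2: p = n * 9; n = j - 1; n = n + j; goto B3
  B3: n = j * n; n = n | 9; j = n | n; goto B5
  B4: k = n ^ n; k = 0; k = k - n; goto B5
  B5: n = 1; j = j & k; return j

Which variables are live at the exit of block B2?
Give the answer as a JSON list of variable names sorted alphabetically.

Answer: ["j", "k", "n"]

Derivation:
Per-block:
  B0: def={j,k,n,p} ue=∅
  B1: def={p} ue=∅
  B2: def={n,p} ue={j,n}
  B3: def={j,n} ue={j,n}
  B4: def={k} ue={n}
  B5: def={j,n} ue={j,k}

Liveness:
  live B0: ∅→{j,k,n}
  live B1: {j,k,n}→{j,k,n}
  live B2: {j,k,n}→{j,k,n}
  live B3: {j,k,n}→{j,k}
  live B4: {j,n}→{j,k}
  live B5: {j,k}→∅

live-out(B2) = ["j", "k", "n"]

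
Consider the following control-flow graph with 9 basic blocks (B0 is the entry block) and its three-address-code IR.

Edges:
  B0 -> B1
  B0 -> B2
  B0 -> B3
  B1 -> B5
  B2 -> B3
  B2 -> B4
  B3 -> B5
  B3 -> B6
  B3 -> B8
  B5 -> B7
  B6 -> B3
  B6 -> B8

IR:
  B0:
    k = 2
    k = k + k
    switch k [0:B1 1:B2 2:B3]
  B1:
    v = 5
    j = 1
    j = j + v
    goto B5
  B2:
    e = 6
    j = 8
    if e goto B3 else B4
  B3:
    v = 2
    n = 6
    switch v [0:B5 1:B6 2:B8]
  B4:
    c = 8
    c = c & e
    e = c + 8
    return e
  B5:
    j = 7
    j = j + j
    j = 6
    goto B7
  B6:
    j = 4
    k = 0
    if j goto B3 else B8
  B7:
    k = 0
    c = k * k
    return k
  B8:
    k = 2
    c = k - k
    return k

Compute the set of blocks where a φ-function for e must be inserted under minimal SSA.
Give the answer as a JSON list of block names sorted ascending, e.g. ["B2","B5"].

Answer: ["B3", "B5"]

Analysis:
idom tree: B1←B0 B2←B0 B3←B0 B4←B2 B5←B0 B6←B3 B7←B5 B8←B3
Join-block Dom:
  B3: preds {B0,B2,B6}: {B0} ∩ {B0,B2} ∩ {B0,B3,B6} = {B0}; idom=B0
  B5: preds {B1,B3}: {B0,B1} ∩ {B0,B3} = {B0}; idom=B0
  B8: preds {B3,B6}: {B0,B3} ∩ {B0,B3,B6} = {B0,B3}; idom=B3

DF derivation:
  join B3 pred B0: · stop@B0
  join B3 pred B2: B2 stop@B0
  join B3 pred B6: B6→B3 stop@B0
  join B5 pred B1: B1 stop@B0
  join B5 pred B3: B3 stop@B0
  join B8 pred B3: · stop@B3
  join B8 pred B6: B6 stop@B3
  DF(B0)=∅
  DF(B1)={B5}
  DF(B2)={B3}
  DF(B3)={B3,B5}
  DF(B4)=∅
  DF(B5)=∅
  DF(B6)={B3,B8}
  DF(B7)=∅
  DF(B8)=∅

φ for e: defs {B2,B4}
  DF⁺ = {B3,B5}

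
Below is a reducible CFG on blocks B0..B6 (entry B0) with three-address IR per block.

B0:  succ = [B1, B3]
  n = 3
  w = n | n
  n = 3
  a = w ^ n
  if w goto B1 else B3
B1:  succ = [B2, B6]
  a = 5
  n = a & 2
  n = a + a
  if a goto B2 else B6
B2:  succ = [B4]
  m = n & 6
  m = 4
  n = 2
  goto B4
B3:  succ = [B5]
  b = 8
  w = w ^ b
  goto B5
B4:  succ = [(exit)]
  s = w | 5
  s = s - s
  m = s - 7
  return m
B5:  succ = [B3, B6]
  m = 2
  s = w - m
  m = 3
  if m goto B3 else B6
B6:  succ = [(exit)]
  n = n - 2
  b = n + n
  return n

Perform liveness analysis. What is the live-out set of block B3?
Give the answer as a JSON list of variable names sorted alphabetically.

Block summaries:
  B0: def={a,n,w} ue=∅
  B1: def={a,n} ue=∅
  B2: def={m,n} ue={n}
  B3: def={b,w} ue={w}
  B4: def={m,s} ue={w}
  B5: def={m,s} ue={w}
  B6: def={b,n} ue={n}

Live sets:
  live B0: ∅→{n,w}
  live B1: {w}→{n,w}
  live B2: {n,w}→{w}
  live B3: {n,w}→{n,w}
  live B4: {w}→∅
  live B5: {n,w}→{n,w}
  live B6: {n}→∅

live-out(B3) = ["n", "w"]

Answer: ["n", "w"]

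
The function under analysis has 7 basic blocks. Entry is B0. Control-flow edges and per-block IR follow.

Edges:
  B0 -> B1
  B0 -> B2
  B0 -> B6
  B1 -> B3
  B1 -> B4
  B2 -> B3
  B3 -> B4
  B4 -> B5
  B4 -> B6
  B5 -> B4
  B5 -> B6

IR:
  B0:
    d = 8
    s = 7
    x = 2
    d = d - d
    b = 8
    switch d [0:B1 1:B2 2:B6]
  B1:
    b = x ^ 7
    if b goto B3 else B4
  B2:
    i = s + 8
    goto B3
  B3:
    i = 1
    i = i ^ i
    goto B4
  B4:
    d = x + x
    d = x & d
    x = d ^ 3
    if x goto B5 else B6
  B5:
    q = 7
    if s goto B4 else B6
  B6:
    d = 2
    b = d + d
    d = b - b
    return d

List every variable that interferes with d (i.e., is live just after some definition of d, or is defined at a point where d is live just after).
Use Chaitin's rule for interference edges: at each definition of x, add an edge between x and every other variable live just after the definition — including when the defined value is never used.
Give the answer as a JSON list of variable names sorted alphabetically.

def/use:
  B0: {b,d,s,x} / ∅
  B1: {b} / {x}
  B2: {i} / {s}
  B3: {i} / ∅
  B4: {d,x} / {x}
  B5: {q} / {s}
  B6: {b,d} / ∅

Live sets:
  B0 li=∅ lo={s,x}
  B1 li={s,x} lo={s,x}
  B2 li={s,x} lo={s,x}
  B3 li={s,x} lo={s,x}
  B4 li={s,x} lo={s,x}
  B5 li={s,x} lo={s,x}
  B6 li=∅ lo=∅

Interfere edges:
  b — {d,s,x}
  d — {b,s,x}
  i — {s,x}
  q — {s,x}
  s — {b,d,i,q,x}
  x — {b,d,i,q,s}

N(d) = ["b", "s", "x"]

Answer: ["b", "s", "x"]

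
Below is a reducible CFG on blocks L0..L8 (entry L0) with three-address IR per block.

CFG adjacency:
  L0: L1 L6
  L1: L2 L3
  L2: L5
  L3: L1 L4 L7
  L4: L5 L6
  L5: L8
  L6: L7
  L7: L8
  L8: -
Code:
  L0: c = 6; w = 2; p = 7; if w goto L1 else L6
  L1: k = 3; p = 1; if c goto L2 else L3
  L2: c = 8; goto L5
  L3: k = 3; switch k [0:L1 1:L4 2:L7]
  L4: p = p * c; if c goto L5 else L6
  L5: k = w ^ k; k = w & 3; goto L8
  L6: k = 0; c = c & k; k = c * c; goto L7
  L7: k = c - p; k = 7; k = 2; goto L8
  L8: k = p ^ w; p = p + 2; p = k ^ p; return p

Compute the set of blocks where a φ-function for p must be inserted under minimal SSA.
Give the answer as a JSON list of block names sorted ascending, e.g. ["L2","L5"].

Answer: ["L1", "L5", "L6", "L7", "L8"]

Derivation:
idom tree: L1←L0 L2←L1 L3←L1 L4←L3 L5←L1 L6←L0 L7←L0 L8←L0
Join-block Dom:
  L1: preds {L0,L3}: {L0} ∩ {L0,L1,L3} = {L0}; idom=L0
  L5: preds {L2,L4}: {L0,L1,L2} ∩ {L0,L1,L3,L4} = {L0,L1}; idom=L1
  L6: preds {L0,L4}: {L0} ∩ {L0,L1,L3,L4} = {L0}; idom=L0
  L7: preds {L3,L6}: {L0,L1,L3} ∩ {L0,L6} = {L0}; idom=L0
  L8: preds {L5,L7}: {L0,L1,L5} ∩ {L0,L7} = {L0}; idom=L0

Frontier:
  join L1 pred L0: · stop@L0
  join L1 pred L3: L3→L1 stop@L0
  join L5 pred L2: L2 stop@L1
  join L5 pred L4: L4→L3 stop@L1
  join L6 pred L0: · stop@L0
  join L6 pred L4: L4→L3→L1 stop@L0
  join L7 pred L3: L3→L1 stop@L0
  join L7 pred L6: L6 stop@L0
  join L8 pred L5: L5→L1 stop@L0
  join L8 pred L7: L7 stop@L0
  L0 → ∅
  L1 → {L1,L6,L7,L8}
  L2 → {L5}
  L3 → {L1,L5,L6,L7}
  L4 → {L5,L6}
  L5 → {L8}
  L6 → {L7}
  L7 → {L8}
  L8 → ∅

φ for p: defs {L0,L1,L4,L8}
  DF⁺ = {L1,L5,L6,L7,L8}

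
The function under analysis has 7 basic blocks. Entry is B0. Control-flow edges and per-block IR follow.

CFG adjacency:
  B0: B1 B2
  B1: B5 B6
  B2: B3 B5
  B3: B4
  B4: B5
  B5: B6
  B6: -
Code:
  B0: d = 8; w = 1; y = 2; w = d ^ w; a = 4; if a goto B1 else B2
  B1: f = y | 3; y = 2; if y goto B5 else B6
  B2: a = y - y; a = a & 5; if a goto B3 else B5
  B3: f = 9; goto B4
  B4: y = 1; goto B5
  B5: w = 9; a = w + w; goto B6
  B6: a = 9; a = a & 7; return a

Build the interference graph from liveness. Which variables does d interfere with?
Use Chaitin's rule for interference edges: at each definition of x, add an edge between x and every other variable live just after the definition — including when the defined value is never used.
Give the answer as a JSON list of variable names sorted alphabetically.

def/use:
  B0 def {a,d,w,y} use ∅
  B1 def {f,y} use {y}
  B2 def {a} use {y}
  B3 def {f} use ∅
  B4 def {y} use ∅
  B5 def {a,w} use ∅
  B6 def {a} use ∅

Backward fixpoint:
  live B0: ∅→{y}
  live B1: {y}→∅
  live B2: {y}→∅
  live B3: ∅→∅
  live B4: ∅→∅
  live B5: ∅→∅
  live B6: ∅→∅

Interfere edges:
  a↔{y}
  d↔{w,y}
  f↔∅
  w↔{d,y}
  y↔{a,d,w}

N(d) = ["w", "y"]

Answer: ["w", "y"]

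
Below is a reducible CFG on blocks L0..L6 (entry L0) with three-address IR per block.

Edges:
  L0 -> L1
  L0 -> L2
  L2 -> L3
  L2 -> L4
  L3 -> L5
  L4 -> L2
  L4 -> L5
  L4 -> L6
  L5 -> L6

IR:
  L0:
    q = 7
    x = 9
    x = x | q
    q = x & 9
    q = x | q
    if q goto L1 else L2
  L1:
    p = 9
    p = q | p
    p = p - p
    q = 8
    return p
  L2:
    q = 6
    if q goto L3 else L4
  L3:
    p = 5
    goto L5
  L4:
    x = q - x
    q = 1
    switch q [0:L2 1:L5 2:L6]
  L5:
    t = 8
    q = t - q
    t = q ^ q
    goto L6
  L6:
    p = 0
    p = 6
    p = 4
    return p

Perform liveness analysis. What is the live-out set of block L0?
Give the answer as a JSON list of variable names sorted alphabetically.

Answer: ["q", "x"]

Analysis:
def/use:
  L0 def {q,x} use ∅
  L1 def {p,q} use {q}
  L2 def {q} use ∅
  L3 def {p} use ∅
  L4 def {q,x} use {q,x}
  L5 def {q,t} use {q}
  L6 def {p} use ∅

Liveness:
  live L0: ∅→{q,x}
  live L1: {q}→∅
  live L2: {x}→{q,x}
  live L3: {q}→{q}
  live L4: {q,x}→{q,x}
  live L5: {q}→∅
  live L6: ∅→∅

live-out(L0) = ["q", "x"]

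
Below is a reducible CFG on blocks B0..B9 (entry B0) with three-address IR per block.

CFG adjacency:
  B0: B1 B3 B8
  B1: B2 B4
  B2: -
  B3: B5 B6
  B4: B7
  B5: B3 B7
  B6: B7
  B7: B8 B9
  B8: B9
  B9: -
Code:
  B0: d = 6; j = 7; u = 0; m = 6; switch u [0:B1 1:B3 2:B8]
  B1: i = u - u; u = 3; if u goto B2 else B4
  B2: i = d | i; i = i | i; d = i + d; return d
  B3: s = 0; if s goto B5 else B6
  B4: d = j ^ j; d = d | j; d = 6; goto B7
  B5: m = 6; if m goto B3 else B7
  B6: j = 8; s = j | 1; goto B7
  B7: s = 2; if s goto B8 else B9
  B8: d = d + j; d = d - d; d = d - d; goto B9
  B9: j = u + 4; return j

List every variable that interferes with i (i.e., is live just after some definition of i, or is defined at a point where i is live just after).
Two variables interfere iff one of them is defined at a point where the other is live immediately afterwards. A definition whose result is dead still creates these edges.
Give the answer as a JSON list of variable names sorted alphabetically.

Per-block:
  B0 def {d,j,m,u} use ∅
  B1 def {i,u} use {u}
  B2 def {d,i} use {d,i}
  B3 def {s} use ∅
  B4 def {d} use {j}
  B5 def {m} use ∅
  B6 def {j,s} use ∅
  B7 def {s} use ∅
  B8 def {d} use {d,j}
  B9 def {j} use {u}

Live sets:
  B0 li=∅ lo={d,j,u}
  B1 li={d,j,u} lo={d,i,j,u}
  B2 li={d,i} lo=∅
  B3 li={d,j,u} lo={d,j,u}
  B4 li={j,u} lo={d,j,u}
  B5 li={d,j,u} lo={d,j,u}
  B6 li={d,u} lo={d,j,u}
  B7 li={d,j,u} lo={d,j,u}
  B8 li={d,j,u} lo={u}
  B9 li={u} lo=∅

Conflict graph:
  d↔{i,j,m,s,u}
  i↔{d,j,u}
  j↔{d,i,m,s,u}
  m↔{d,j,u}
  s↔{d,j,u}
  u↔{d,i,j,m,s}

N(i) = ["d", "j", "u"]

Answer: ["d", "j", "u"]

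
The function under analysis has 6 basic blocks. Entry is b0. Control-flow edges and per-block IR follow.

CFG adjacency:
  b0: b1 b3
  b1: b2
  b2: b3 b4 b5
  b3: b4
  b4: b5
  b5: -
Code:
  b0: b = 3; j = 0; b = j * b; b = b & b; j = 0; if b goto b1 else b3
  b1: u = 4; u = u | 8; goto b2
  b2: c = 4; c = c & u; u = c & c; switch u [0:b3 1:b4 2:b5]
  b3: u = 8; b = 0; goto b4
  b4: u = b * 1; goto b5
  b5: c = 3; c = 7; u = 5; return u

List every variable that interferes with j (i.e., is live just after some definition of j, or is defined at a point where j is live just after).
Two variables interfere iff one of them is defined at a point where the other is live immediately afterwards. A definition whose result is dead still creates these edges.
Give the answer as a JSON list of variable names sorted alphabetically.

Answer: ["b"]

Analysis:
def/use:
  b0: def={b,j} ue=∅
  b1: def={u} ue=∅
  b2: def={c,u} ue={u}
  b3: def={b,u} ue=∅
  b4: def={u} ue={b}
  b5: def={c,u} ue=∅

Liveness:
  b0 li=∅ lo={b}
  b1 li={b} lo={b,u}
  b2 li={b,u} lo={b}
  b3 li=∅ lo={b}
  b4 li={b} lo=∅
  b5 li=∅ lo=∅

Interference:
  b↔{c,j,u}
  c↔{b,u}
  j↔{b}
  u↔{b,c}

N(j) = ["b"]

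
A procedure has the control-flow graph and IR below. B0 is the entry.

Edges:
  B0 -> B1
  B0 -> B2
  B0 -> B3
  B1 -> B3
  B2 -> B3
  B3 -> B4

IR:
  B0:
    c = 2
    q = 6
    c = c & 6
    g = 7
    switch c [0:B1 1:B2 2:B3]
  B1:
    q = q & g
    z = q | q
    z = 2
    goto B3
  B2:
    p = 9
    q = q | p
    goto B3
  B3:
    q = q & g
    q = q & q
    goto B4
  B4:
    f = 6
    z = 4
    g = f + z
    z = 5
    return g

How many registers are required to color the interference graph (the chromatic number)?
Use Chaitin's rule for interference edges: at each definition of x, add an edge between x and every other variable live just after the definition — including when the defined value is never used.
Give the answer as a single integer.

Answer: 3

Working:
Block summaries:
  B0: {c,g,q} / ∅
  B1: {q,z} / {g,q}
  B2: {p,q} / {q}
  B3: {q} / {g,q}
  B4: {f,g,z} / ∅

Live sets:
  B0 li=∅ lo={g,q}
  B1 li={g,q} lo={g,q}
  B2 li={g,q} lo={g,q}
  B3 li={g,q} lo=∅
  B4 li=∅ lo=∅

Interference:
  c: {g,q}
  f: {z}
  g: {c,p,q,z}
  p: {g,q}
  q: {c,g,p,z}
  z: {f,g,q}

Colouring:
  lower bound: {c,g,q} mutually conflict ⇒ χ ≥ 3
  3-colouring: R0={f,g}  R1={q}  R2={c,p,z}
  χ = 3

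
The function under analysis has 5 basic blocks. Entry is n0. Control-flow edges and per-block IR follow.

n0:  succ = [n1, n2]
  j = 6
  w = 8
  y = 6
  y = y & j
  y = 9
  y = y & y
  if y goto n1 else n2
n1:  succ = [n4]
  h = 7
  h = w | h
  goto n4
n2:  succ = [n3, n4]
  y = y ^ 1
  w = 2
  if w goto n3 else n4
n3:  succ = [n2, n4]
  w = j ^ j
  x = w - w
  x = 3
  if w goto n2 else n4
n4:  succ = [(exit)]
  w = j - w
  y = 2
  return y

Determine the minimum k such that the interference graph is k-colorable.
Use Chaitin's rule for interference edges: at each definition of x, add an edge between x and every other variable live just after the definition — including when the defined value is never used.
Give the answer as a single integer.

Answer: 4

Analysis:
Block summaries:
  n0: def={j,w,y} ue=∅
  n1: def={h} ue={w}
  n2: def={w,y} ue={y}
  n3: def={w,x} ue={j}
  n4: def={w,y} ue={j,w}

Backward fixpoint:
  n0 li=∅ lo={j,w,y}
  n1 li={j,w} lo={j,w}
  n2 li={j,y} lo={j,w,y}
  n3 li={j,y} lo={j,w,y}
  n4 li={j,w} lo=∅

Interfere edges:
  h: {j,w}
  j: {h,w,x,y}
  w: {h,j,x,y}
  x: {j,w,y}
  y: {j,w,x}

Chromatic number:
  clique {j,w,x,y} ⇒ need ≥ 4
  4-colouring: c0={j}  c1={w}  c2={h,x}  c3={y}
  χ = 4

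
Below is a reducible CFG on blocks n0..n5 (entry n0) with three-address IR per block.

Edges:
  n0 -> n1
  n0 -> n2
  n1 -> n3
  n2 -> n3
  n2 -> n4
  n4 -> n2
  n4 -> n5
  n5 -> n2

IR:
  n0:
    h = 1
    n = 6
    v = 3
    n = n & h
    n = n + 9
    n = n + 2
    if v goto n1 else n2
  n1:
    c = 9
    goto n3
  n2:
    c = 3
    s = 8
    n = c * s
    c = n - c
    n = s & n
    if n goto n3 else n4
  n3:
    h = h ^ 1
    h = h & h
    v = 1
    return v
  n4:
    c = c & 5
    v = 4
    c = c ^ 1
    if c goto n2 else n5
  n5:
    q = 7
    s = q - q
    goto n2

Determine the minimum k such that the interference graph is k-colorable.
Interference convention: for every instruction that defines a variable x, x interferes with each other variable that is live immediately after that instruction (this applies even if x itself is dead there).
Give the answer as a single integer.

def/use:
  n0: def={h,n,v} ue=∅
  n1: def={c} ue=∅
  n2: def={c,n,s} ue=∅
  n3: def={h,v} ue={h}
  n4: def={c,v} ue={c}
  n5: def={q,s} ue=∅

Backward fixpoint:
  n0: in=∅ out={h}
  n1: in={h} out={h}
  n2: in={h} out={c,h}
  n3: in={h} out=∅
  n4: in={c,h} out={h}
  n5: in={h} out={h}

Interfere edges:
  c↔{h,n,s,v}
  h↔{c,n,q,s,v}
  n↔{c,h,s,v}
  q↔{h}
  s↔{c,h,n}
  v↔{c,h,n}

Colouring:
  lower bound: {c,h,n,s} mutually conflict ⇒ χ ≥ 4
  4-colouring: r0={h}  r1={c,q}  r2={n}  r3={s,v}
  χ = 4

Answer: 4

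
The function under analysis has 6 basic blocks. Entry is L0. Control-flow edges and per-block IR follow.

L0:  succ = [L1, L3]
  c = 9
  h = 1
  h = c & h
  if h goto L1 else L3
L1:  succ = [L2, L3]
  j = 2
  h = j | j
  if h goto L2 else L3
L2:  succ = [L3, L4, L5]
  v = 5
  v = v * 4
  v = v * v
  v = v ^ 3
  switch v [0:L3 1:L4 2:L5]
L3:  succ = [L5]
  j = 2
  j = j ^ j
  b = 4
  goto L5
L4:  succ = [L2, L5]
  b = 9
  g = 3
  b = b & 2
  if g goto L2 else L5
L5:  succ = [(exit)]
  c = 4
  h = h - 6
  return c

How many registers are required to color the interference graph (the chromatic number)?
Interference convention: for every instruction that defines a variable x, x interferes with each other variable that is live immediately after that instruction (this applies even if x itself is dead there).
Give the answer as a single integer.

def/use:
  L0: def={c,h} ue=∅
  L1: def={h,j} ue=∅
  L2: def={v} ue=∅
  L3: def={b,j} ue=∅
  L4: def={b,g} ue=∅
  L5: def={c,h} ue={h}

Live sets:
  L0: in=∅ out={h}
  L1: in=∅ out={h}
  L2: in={h} out={h}
  L3: in={h} out={h}
  L4: in={h} out={h}
  L5: in={h} out=∅

Conflict graph:
  b — {g,h}
  c — {h}
  g — {b,h}
  h — {b,c,g,j,v}
  j — {h}
  v — {h}

Chromatic number:
  clique {b,g,h} ⇒ need ≥ 3
  3-colouring: R0={h}  R1={b,c,j,v}  R2={g}
  χ = 3

Answer: 3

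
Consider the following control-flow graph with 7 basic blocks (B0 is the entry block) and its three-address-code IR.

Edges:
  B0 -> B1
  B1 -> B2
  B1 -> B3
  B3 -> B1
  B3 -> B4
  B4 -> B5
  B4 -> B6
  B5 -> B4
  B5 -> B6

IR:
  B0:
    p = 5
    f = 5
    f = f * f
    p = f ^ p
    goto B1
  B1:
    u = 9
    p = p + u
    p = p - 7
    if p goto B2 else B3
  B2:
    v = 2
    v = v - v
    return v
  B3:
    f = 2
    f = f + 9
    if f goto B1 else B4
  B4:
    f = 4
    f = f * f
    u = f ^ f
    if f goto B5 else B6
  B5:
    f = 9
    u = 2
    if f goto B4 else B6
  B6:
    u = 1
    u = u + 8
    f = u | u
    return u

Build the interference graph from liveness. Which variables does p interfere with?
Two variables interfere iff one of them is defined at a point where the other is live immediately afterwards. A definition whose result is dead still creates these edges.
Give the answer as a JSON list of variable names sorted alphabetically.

Per-block:
  B0: {f,p} / ∅
  B1: {p,u} / {p}
  B2: {v} / ∅
  B3: {f} / ∅
  B4: {f,u} / ∅
  B5: {f,u} / ∅
  B6: {f,u} / ∅

Live sets:
  live B0: ∅→{p}
  live B1: {p}→{p}
  live B2: ∅→∅
  live B3: {p}→{p}
  live B4: ∅→∅
  live B5: ∅→∅
  live B6: ∅→∅

Interference:
  f: {p,u}
  p: {f,u}
  u: {f,p}
  v: ∅

N(p) = ["f", "u"]

Answer: ["f", "u"]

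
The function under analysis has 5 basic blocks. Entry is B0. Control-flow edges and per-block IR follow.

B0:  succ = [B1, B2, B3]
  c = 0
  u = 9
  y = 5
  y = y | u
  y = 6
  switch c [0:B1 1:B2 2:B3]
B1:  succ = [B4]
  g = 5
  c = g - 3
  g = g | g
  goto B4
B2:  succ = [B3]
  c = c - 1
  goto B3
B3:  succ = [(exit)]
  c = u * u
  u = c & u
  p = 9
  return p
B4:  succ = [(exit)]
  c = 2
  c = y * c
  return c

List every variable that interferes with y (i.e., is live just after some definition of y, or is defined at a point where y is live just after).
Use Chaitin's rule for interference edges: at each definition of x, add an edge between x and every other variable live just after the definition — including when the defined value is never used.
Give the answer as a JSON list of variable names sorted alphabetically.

Block summaries:
  B0: def={c,u,y} ue=∅
  B1: def={c,g} ue=∅
  B2: def={c} ue={c}
  B3: def={c,p,u} ue={u}
  B4: def={c} ue={y}

Live sets:
  live B0: ∅→{c,u,y}
  live B1: {y}→{y}
  live B2: {c,u}→{u}
  live B3: {u}→∅
  live B4: {y}→∅

Conflict graph:
  c↔{g,u,y}
  g↔{c,y}
  p↔∅
  u↔{c,y}
  y↔{c,g,u}

N(y) = ["c", "g", "u"]

Answer: ["c", "g", "u"]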